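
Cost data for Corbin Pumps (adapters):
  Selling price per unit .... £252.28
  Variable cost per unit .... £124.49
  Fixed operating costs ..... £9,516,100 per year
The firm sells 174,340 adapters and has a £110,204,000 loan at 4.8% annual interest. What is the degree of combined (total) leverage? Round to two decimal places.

2.98

Total contribution margin = 174,340 × £127.79 = £22,278,908.60.
Subtracting fixed costs: EBIT = £22,278,908.60 − £9,516,100 = £12,762,808.60. Interest = £5,289,792.00, so EBIT − I = £7,473,016.60.
Degree of total leverage = total CM / (EBIT − interest) = £22,278,908.60 / £7,473,016.60 = 2.9812.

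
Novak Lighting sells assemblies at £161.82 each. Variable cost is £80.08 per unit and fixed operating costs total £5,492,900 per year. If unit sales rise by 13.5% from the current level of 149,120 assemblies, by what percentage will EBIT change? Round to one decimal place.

At 149,120 units, contribution = 149,120 × £81.74 = £12,189,068.80.
EBIT = £12,189,068.80 − £5,492,900 = £6,696,168.80.
Degree of operating leverage = £12,189,068.80 / £6,696,168.80 = 1.8203.
So EBIT moves 1.8203 × (+13.5%) = +24.6%.

+24.6%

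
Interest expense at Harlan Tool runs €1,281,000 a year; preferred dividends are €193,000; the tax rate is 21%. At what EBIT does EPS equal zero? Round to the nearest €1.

€1,525,304

Preferred dividends are paid after tax, so their pre-tax equivalent is €193,000 ÷ (1 − 0.21) = €244,303.80.
Financial break-even EBIT = interest + D_p ÷ (1 − t) = €1,281,000 + €244,303.80 = €1,525,303.80.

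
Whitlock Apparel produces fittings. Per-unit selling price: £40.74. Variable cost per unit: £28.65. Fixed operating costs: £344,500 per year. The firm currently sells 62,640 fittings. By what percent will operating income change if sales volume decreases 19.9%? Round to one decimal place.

-36.5%

Total contribution margin = 62,640 × £12.09 = £757,317.60.
EBIT = £757,317.60 − £344,500 = £412,817.60.
DOL = contribution ÷ EBIT = £757,317.60 ÷ £412,817.60 = 1.8345.
So EBIT moves 1.8345 × (-19.9%) = -36.5%.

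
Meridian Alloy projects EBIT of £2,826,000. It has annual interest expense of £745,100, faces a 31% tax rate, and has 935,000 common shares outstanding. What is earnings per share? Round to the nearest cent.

£1.54

Interest = £745,100.00, so EBT = £2,826,000 − £745,100.00 = £2,080,900.00.
After tax at 31%: net income = £2,080,900.00 × 0.69 = £1,435,821.00.
EPS = £1,435,821.00 ÷ 935,000 = £1.54.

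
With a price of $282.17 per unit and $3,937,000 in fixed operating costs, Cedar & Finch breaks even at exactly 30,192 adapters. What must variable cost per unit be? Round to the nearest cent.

$151.77

At break-even, FC = Q × (P − VC), so P − VC = $3,937,000 ÷ 30,192 = $130.3988.
Variable cost per unit = $282.17 − $130.3988 = $151.77.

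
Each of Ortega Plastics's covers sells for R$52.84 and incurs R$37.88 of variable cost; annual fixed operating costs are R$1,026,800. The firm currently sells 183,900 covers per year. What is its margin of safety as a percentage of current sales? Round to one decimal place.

Unit CM = price − variable cost = R$52.84 − R$37.88 = R$14.96. Break-even units = R$1,026,800 ÷ R$14.96 = 68,636.36; break-even revenue = 68,636.36 × R$52.84 = R$3,626,745.45.
Current sales = 183,900 × R$52.84 = R$9,717,276.00.
Margin of safety = (R$9,717,276.00 − R$3,626,745.45) ÷ R$9,717,276.00 = 62.7%.

62.7%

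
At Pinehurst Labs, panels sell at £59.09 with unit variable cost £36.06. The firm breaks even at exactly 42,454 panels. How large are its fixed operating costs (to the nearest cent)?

£977,715.62

Unit CM = price − variable cost = £59.09 − £36.06 = £23.03.
Fixed costs = break-even units × CM = 42,454 × £23.03 = £977,715.62.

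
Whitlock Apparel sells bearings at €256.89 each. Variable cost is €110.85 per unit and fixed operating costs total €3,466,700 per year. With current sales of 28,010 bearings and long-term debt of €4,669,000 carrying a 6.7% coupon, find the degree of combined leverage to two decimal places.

At 28,010 units, contribution = 28,010 × €146.04 = €4,090,580.40.
Subtracting fixed costs: EBIT = €4,090,580.40 − €3,466,700 = €623,880.40. Interest = €312,823.00, so EBIT − I = €311,057.40.
Degree of total leverage = total CM / (EBIT − interest) = €4,090,580.40 / €311,057.40 = 13.1506.

13.15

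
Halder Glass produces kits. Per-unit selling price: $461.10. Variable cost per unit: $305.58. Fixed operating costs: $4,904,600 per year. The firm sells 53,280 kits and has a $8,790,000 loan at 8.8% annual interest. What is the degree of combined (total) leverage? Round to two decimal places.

Total contribution margin = 53,280 × $155.52 = $8,286,105.60.
Operating income = contribution − fixed costs = $8,286,105.60 − $4,904,600 = $3,381,505.60. Interest = $773,520.00, so EBIT − I = $2,607,985.60.
DCL = contribution ÷ (EBIT − I) = $8,286,105.60 ÷ $2,607,985.60 = 3.1772.

3.18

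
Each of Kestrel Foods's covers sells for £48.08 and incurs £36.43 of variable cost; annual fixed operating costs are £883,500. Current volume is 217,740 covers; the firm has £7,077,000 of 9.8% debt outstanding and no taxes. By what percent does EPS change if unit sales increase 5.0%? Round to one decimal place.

+13.2%

Contribution at this volume is 217,740 × £11.65 = £2,536,671.00.
Subtracting fixed costs: EBIT = £2,536,671.00 − £883,500 = £1,653,171.00.
Interest = £693,546.00, so EBIT − I = £959,625.00.
DCL = total CM / (EBIT − I) = £2,536,671.00 / £959,625.00 = 2.6434.
%ΔEPS = DCL × %ΔSales = 2.6434 × +5.0% = +13.2%.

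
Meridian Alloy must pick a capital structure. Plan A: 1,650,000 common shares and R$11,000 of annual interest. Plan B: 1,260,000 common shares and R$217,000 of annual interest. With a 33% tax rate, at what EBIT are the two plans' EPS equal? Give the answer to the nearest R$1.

Set EPS_A = EPS_B: (EBIT − R$11,000)(1 − 0.33) ÷ 1,650,000 = (EBIT − R$217,000)(1 − 0.33) ÷ 1,260,000.
The (1 − t) factor cancels: (EBIT − 11,000) × 1,260,000 = (EBIT − 217,000) × 1,650,000.
EBIT × (1,650,000 − 1,260,000) = 217,000 × 1,650,000 − 11,000 × 1,260,000 = 344,190,000,000, so EBIT = 344,190,000,000 ÷ 390,000 = 882,538.46.

R$882,538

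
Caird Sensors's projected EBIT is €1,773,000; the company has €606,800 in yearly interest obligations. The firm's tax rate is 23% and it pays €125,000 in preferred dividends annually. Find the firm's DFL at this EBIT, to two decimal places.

Interest = €606,800.00.
Pre-tax preferred-dividend burden = €125,000 ÷ (1 − 0.23) = €162,337.66.
DFL = EBIT ÷ [EBIT − I − D_p/(1−t)] = €1,773,000 ÷ [€1,773,000 − €606,800.00 − €162,337.66] = €1,773,000 ÷ €1,003,862.34 = 1.7662.

1.77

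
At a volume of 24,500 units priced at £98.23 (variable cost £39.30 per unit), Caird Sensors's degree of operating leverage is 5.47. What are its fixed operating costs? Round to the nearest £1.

Contribution at this volume is 24,500 × £58.93 = £1,443,785.00.
DOL = contribution / EBIT, so EBIT = £1,443,785.00 / 5.47 = £263,946.07.
Fixed costs = CM − EBIT = £1,443,785.00 − £263,946.07 = £1,179,839.

£1,179,839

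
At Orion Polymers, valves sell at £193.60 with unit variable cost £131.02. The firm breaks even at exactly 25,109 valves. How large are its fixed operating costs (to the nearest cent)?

Each unit contributes £193.60 − £131.02 = £62.58.
Since BE = FC / CM, FC = 25,109 × £62.58 = £1,571,321.22.

£1,571,321.22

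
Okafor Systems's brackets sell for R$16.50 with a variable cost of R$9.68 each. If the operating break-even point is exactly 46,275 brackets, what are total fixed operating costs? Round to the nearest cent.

Contribution margin per unit = R$16.50 − R$9.68 = R$6.82.
Since BE = FC / CM, FC = 46,275 × R$6.82 = R$315,595.50.

R$315,595.50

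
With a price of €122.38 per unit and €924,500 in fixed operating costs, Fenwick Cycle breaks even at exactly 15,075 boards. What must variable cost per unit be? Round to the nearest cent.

€61.05

At break-even, FC = Q × (P − VC), so P − VC = €924,500 ÷ 15,075 = €61.3267.
Hence VC = price − CM = €122.38 − €61.3267 = €61.05.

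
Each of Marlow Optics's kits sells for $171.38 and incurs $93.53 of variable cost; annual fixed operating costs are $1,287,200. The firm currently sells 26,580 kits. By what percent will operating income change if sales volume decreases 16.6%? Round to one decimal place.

-43.9%

At 26,580 units, contribution = 26,580 × $77.85 = $2,069,253.00.
Operating income = contribution − fixed costs = $2,069,253.00 − $1,287,200 = $782,053.00.
Degree of operating leverage = $2,069,253.00 / $782,053.00 = 2.6459.
So EBIT moves 2.6459 × (-16.6%) = -43.9%.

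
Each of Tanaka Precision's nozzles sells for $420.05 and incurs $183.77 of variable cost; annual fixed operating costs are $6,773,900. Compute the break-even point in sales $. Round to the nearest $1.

$12,042,393

Contribution margin per unit = $420.05 − $183.77 = $236.28, a CM ratio of $236.28 ÷ $420.05 = 0.5625.
Break-even sales = FC ÷ CM ratio = $6,773,900 × $420.05 / $236.28 = $12,042,393.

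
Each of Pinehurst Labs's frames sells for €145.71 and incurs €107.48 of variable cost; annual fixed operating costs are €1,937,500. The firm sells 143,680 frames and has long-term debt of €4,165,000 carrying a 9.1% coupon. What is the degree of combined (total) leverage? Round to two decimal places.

Total contribution margin = 143,680 × €38.23 = €5,492,886.40.
Subtracting fixed costs: EBIT = €5,492,886.40 − €1,937,500 = €3,555,386.40. Interest = €379,015.00, so EBIT − I = €3,176,371.40.
DCL = contribution ÷ (EBIT − I) = €5,492,886.40 ÷ €3,176,371.40 = 1.7293.

1.73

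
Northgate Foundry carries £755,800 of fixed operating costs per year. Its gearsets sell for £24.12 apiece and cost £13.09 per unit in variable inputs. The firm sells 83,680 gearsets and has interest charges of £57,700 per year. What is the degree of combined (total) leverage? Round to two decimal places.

Contribution at this volume is 83,680 × £11.03 = £922,990.40.
Subtracting fixed costs: EBIT = £922,990.40 − £755,800 = £167,190.40. Interest = £57,700.00, so EBIT − I = £109,490.40.
Degree of total leverage = total CM / (EBIT − interest) = £922,990.40 / £109,490.40 = 8.4299.

8.43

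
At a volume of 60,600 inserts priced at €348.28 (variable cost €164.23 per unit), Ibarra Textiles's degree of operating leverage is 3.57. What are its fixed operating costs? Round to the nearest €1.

€8,029,220

Total contribution margin = 60,600 × €184.05 = €11,153,430.00.
Since DOL = CM ÷ EBIT, EBIT = €11,153,430.00 ÷ 3.57 = €3,124,210.08.
Fixed costs = CM − EBIT = €11,153,430.00 − €3,124,210.08 = €8,029,220.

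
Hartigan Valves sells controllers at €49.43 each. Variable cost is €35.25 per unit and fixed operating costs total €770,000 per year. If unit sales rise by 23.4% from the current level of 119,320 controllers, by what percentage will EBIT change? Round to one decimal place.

+42.9%

Total contribution margin = 119,320 × €14.18 = €1,691,957.60.
EBIT = €1,691,957.60 − €770,000 = €921,957.60.
Degree of operating leverage = €1,691,957.60 / €921,957.60 = 1.8352.
Operating income changes by 1.8352 × +23.4% = +42.9%.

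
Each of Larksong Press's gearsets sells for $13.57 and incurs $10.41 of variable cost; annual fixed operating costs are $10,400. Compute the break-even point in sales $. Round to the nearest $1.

CM per unit = $13.57 − $10.41 = $3.16; CM ratio = $3.16 / $13.57 = 0.2329.
Break-even revenue = fixed costs × price ÷ CM = $10,400 × $13.57 ÷ $3.16 = $44,661.

$44,661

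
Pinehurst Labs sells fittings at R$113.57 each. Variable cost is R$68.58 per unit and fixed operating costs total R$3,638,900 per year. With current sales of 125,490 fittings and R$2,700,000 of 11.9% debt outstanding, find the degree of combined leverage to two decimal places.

3.35

Contribution at this volume is 125,490 × R$44.99 = R$5,645,795.10.
Operating income = contribution − fixed costs = R$5,645,795.10 − R$3,638,900 = R$2,006,895.10. Interest = R$321,300.00, so EBIT − I = R$1,685,595.10.
DCL = contribution ÷ (EBIT − I) = R$5,645,795.10 ÷ R$1,685,595.10 = 3.3494.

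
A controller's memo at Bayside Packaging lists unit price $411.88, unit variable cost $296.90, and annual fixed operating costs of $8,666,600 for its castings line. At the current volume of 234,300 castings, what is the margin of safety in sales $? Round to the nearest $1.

$65,458,092

Unit CM = price − variable cost = $411.88 − $296.90 = $114.98. Break-even units = $8,666,600 ÷ $114.98 = 75,374.85; break-even revenue = 75,374.85 × $411.88 = $31,045,392.31.
Actual sales revenue = 234,300 × $411.88 = $96,503,484.00.
Margin of safety = $96,503,484.00 − $31,045,392.31 = $65,458,092.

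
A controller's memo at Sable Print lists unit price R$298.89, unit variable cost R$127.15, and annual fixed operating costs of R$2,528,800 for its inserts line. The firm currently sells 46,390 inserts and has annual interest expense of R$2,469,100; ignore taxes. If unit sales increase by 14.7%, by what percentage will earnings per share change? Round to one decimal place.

+39.4%

At 46,390 units, contribution = 46,390 × R$171.74 = R$7,967,018.60.
Operating income = contribution − fixed costs = R$7,967,018.60 − R$2,528,800 = R$5,438,218.60.
After interest of R$2,469,100.00, pre-tax earnings = R$2,969,118.60.
DCL = total CM / (EBIT − I) = R$7,967,018.60 / R$2,969,118.60 = 2.6833.
EPS therefore changes by 2.6833 × (+14.7%) = +39.4%.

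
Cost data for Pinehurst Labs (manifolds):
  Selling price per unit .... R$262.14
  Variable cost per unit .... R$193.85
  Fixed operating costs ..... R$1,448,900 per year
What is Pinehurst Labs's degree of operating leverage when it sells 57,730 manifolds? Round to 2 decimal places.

Total contribution margin = 57,730 × R$68.29 = R$3,942,381.70.
EBIT = R$3,942,381.70 − R$1,448,900 = R$2,493,481.70.
Degree of operating leverage = R$3,942,381.70 / R$2,493,481.70 = 1.5811.

1.58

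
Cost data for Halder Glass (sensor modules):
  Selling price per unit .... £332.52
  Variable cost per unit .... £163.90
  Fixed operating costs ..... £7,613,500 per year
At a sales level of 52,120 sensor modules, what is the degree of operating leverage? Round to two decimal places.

7.48

Total contribution margin = 52,120 × £168.62 = £8,788,474.40.
EBIT = £8,788,474.40 − £7,613,500 = £1,174,974.40.
So DOL = total CM / EBIT = £8,788,474.40 / £1,174,974.40 = 7.4797.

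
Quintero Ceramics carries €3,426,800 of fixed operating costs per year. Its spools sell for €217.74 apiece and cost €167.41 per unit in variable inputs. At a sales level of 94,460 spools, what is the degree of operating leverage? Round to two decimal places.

3.58

Contribution at this volume is 94,460 × €50.33 = €4,754,171.80.
EBIT = €4,754,171.80 − €3,426,800 = €1,327,371.80.
DOL = contribution ÷ EBIT = €4,754,171.80 ÷ €1,327,371.80 = 3.5816.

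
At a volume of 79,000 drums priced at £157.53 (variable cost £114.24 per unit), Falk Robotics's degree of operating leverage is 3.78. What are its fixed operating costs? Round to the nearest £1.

At 79,000 units, contribution = 79,000 × £43.29 = £3,419,910.00.
Since DOL = CM ÷ EBIT, EBIT = £3,419,910.00 ÷ 3.78 = £904,738.10.
Fixed costs = CM − EBIT = £3,419,910.00 − £904,738.10 = £2,515,172.

£2,515,172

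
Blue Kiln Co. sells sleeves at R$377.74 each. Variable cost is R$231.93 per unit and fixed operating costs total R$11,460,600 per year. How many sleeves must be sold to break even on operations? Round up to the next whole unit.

78,600 sleeves

Each unit contributes R$377.74 − R$231.93 = R$145.81.
Units to break even: R$11,460,600 ÷ R$145.81 = 78,599.55, rounded up to 78,600.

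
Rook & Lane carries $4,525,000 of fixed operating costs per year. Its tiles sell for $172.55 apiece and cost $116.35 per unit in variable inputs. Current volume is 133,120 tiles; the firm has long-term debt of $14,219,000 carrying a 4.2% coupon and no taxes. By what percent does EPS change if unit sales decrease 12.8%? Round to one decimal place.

Contribution at this volume is 133,120 × $56.20 = $7,481,344.00.
Subtracting fixed costs: EBIT = $7,481,344.00 − $4,525,000 = $2,956,344.00.
After interest of $597,198.00, pre-tax earnings = $2,359,146.00.
DCL = total CM / (EBIT − I) = $7,481,344.00 / $2,359,146.00 = 3.1712.
EPS therefore changes by 3.1712 × (-12.8%) = -40.6%.

-40.6%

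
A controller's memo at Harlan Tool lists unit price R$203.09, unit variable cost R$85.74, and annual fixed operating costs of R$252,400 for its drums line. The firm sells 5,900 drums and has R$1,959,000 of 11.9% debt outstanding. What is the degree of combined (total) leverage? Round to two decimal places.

3.35

Contribution at this volume is 5,900 × R$117.35 = R$692,365.00.
EBIT = R$692,365.00 − R$252,400 = R$439,965.00. Interest = R$233,121.00.
DOL = R$692,365.00 ÷ R$439,965.00 = 1.5737; DFL = R$439,965.00 ÷ R$206,844.00 = 2.1270.
Combined leverage = 1.5737 × 2.1270 = 3.3473.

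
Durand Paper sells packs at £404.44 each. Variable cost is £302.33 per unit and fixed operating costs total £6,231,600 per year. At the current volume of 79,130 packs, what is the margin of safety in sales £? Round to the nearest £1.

£7,321,050

Contribution margin per unit = £404.44 − £302.33 = £102.11. Break-even units = £6,231,600 ÷ £102.11 = 61,028.30; break-even revenue = 61,028.30 × £404.44 = £24,682,286.79.
Current sales = 79,130 × £404.44 = £32,003,337.20.
Margin of safety = £32,003,337.20 − £24,682,286.79 = £7,321,050.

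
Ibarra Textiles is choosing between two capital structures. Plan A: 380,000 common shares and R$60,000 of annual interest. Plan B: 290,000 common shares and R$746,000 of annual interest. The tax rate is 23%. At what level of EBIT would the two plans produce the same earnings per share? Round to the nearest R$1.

R$2,956,444

At indifference, (EBIT − 60,000)(1 − t)/380,000 = (EBIT − 746,000)(1 − t)/290,000.
The (1 − t) factor cancels: (EBIT − 60,000) × 290,000 = (EBIT − 746,000) × 380,000.
Solving, EBIT = (746,000·380,000 − 60,000·290,000) / (380,000 − 290,000) = 266,080,000,000 / 90,000 = 2,956,444.44.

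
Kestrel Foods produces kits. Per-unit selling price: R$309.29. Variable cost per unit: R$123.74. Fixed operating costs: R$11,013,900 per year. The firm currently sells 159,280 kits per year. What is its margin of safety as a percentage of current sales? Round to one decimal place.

Each unit contributes R$309.29 − R$123.74 = R$185.55. Break-even units = R$11,013,900 ÷ R$185.55 = 59,358.12; break-even revenue = 59,358.12 × R$309.29 = R$18,358,874.32.
Actual sales revenue = 159,280 × R$309.29 = R$49,263,711.20.
Margin of safety = (R$49,263,711.20 − R$18,358,874.32) ÷ R$49,263,711.20 = 62.7%.

62.7%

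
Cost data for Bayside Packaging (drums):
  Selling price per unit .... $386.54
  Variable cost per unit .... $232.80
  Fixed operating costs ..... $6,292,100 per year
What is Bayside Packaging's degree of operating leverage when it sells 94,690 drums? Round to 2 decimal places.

Total contribution margin = 94,690 × $153.74 = $14,557,640.60.
Operating income = contribution − fixed costs = $14,557,640.60 − $6,292,100 = $8,265,540.60.
So DOL = total CM / EBIT = $14,557,640.60 / $8,265,540.60 = 1.7612.

1.76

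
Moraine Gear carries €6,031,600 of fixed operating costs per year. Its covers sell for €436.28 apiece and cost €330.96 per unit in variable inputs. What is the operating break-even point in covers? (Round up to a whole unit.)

Each unit contributes €436.28 − €330.96 = €105.32.
Units to break even: €6,031,600 ÷ €105.32 = 57,269.27, rounded up to 57,270.

57,270 covers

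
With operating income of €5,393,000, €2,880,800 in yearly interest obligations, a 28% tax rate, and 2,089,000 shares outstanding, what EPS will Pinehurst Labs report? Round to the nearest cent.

Pre-tax income = €5,393,000 − €2,880,800.00 = €2,512,200.00.
After tax at 28%: net income = €2,512,200.00 × 0.72 = €1,808,784.00.
Per share: €1,808,784.00 / 2,089,000 shares = €0.87.

€0.87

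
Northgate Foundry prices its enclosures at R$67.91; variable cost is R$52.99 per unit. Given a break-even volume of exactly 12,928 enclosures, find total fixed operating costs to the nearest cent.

Contribution margin per unit = R$67.91 − R$52.99 = R$14.92.
Fixed costs = break-even units × CM = 12,928 × R$14.92 = R$192,885.76.

R$192,885.76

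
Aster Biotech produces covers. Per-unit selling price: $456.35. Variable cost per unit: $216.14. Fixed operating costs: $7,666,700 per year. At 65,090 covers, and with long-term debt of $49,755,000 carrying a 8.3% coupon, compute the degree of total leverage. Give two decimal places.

At 65,090 units, contribution = 65,090 × $240.21 = $15,635,268.90.
EBIT = $15,635,268.90 − $7,666,700 = $7,968,568.90. Interest = $4,129,665.00, so EBIT − I = $3,838,903.90.
DCL = contribution ÷ (EBIT − I) = $15,635,268.90 ÷ $3,838,903.90 = 4.0728.

4.07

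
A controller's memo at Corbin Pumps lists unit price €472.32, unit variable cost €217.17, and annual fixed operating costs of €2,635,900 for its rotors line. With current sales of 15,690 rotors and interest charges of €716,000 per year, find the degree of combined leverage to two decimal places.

6.15

Total contribution margin = 15,690 × €255.15 = €4,003,303.50.
EBIT = €4,003,303.50 − €2,635,900 = €1,367,403.50. Interest = €716,000.00, so EBIT − I = €651,403.50.
Degree of total leverage = total CM / (EBIT − interest) = €4,003,303.50 / €651,403.50 = 6.1457.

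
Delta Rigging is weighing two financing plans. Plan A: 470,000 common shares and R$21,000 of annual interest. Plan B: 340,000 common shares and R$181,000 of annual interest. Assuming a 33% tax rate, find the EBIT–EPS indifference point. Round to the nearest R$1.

R$599,462

Set EPS_A = EPS_B: (EBIT − R$21,000)(1 − 0.33) ÷ 470,000 = (EBIT − R$181,000)(1 − 0.33) ÷ 340,000.
Cancelling (1 − t) and cross-multiplying: 340,000·(EBIT − 21,000) = 470,000·(EBIT − 181,000).
EBIT × (470,000 − 340,000) = 181,000 × 470,000 − 21,000 × 340,000 = 77,930,000,000, so EBIT = 77,930,000,000 ÷ 130,000 = 599,461.54.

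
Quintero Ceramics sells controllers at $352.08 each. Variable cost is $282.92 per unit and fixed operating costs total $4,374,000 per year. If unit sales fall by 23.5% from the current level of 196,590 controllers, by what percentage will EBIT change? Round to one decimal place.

Contribution at this volume is 196,590 × $69.16 = $13,596,164.40.
Operating income = contribution − fixed costs = $13,596,164.40 − $4,374,000 = $9,222,164.40.
So DOL = total CM / EBIT = $13,596,164.40 / $9,222,164.40 = 1.4743.
Operating income changes by 1.4743 × -23.5% = -34.6%.

-34.6%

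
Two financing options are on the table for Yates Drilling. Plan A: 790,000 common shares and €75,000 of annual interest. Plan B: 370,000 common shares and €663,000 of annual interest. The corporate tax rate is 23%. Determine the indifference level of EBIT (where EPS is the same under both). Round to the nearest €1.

Set EPS_A = EPS_B: (EBIT − €75,000)(1 − 0.23) ÷ 790,000 = (EBIT − €663,000)(1 − 0.23) ÷ 370,000.
Cancelling (1 − t) and cross-multiplying: 370,000·(EBIT − 75,000) = 790,000·(EBIT − 663,000).
EBIT × (790,000 − 370,000) = 663,000 × 790,000 − 75,000 × 370,000 = 496,020,000,000, so EBIT = 496,020,000,000 ÷ 420,000 = 1,181,000.00.

€1,181,000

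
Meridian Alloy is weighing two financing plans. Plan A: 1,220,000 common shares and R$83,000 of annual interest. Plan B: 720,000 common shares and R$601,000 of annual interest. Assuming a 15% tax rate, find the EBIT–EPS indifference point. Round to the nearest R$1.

R$1,346,920

Set EPS_A = EPS_B: (EBIT − R$83,000)(1 − 0.15) ÷ 1,220,000 = (EBIT − R$601,000)(1 − 0.15) ÷ 720,000.
Cancelling (1 − t) and cross-multiplying: 720,000·(EBIT − 83,000) = 1,220,000·(EBIT − 601,000).
EBIT × (1,220,000 − 720,000) = 601,000 × 1,220,000 − 83,000 × 720,000 = 673,460,000,000, so EBIT = 673,460,000,000 ÷ 500,000 = 1,346,920.00.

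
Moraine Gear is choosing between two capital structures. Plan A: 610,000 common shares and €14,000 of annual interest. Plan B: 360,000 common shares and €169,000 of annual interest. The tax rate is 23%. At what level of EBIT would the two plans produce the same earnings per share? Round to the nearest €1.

€392,200

At indifference, (EBIT − 14,000)(1 − t)/610,000 = (EBIT − 169,000)(1 − t)/360,000.
Cancelling (1 − t) and cross-multiplying: 360,000·(EBIT − 14,000) = 610,000·(EBIT − 169,000).
Solving, EBIT = (169,000·610,000 − 14,000·360,000) / (610,000 − 360,000) = 98,050,000,000 / 250,000 = 392,200.00.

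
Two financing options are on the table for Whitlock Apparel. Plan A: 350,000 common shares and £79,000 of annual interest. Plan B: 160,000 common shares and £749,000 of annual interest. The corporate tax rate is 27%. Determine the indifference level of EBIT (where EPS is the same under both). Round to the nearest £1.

£1,313,211

Set EPS_A = EPS_B: (EBIT − £79,000)(1 − 0.27) ÷ 350,000 = (EBIT − £749,000)(1 − 0.27) ÷ 160,000.
The (1 − t) factor cancels: (EBIT − 79,000) × 160,000 = (EBIT − 749,000) × 350,000.
EBIT × (350,000 − 160,000) = 749,000 × 350,000 − 79,000 × 160,000 = 249,510,000,000, so EBIT = 249,510,000,000 ÷ 190,000 = 1,313,210.53.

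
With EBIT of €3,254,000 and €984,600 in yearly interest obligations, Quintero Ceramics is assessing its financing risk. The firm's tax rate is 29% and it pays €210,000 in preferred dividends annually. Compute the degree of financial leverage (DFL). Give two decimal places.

1.65

Interest = €984,600.00.
Pre-tax preferred-dividend burden = €210,000 ÷ (1 − 0.29) = €295,774.65.
DFL = EBIT ÷ [EBIT − I − D_p/(1−t)] = €3,254,000 ÷ [€3,254,000 − €984,600.00 − €295,774.65] = €3,254,000 ÷ €1,973,625.35 = 1.6487.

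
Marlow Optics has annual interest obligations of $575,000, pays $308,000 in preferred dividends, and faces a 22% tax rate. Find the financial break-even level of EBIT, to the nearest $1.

Grossing the preferred dividend up to pre-tax terms: $308,000 / (1 − 0.22) = $394,871.79.
Financial break-even EBIT = interest + D_p ÷ (1 − t) = $575,000 + $394,871.79 = $969,871.79.

$969,872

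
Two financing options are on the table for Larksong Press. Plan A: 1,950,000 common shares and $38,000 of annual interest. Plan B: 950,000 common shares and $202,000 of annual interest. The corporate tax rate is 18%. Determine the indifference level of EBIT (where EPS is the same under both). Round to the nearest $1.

$357,800

Set EPS_A = EPS_B: (EBIT − $38,000)(1 − 0.18) ÷ 1,950,000 = (EBIT − $202,000)(1 − 0.18) ÷ 950,000.
Cancelling (1 − t) and cross-multiplying: 950,000·(EBIT − 38,000) = 1,950,000·(EBIT − 202,000).
EBIT × (1,950,000 − 950,000) = 202,000 × 1,950,000 − 38,000 × 950,000 = 357,800,000,000, so EBIT = 357,800,000,000 ÷ 1,000,000 = 357,800.00.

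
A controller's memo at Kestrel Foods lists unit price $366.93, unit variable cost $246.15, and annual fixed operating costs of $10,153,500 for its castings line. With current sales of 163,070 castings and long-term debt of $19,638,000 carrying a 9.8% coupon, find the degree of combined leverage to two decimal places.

2.59

Contribution at this volume is 163,070 × $120.78 = $19,695,594.60.
EBIT = $19,695,594.60 − $10,153,500 = $9,542,094.60. Interest = $1,924,524.00, so EBIT − I = $7,617,570.60.
Degree of total leverage = total CM / (EBIT − interest) = $19,695,594.60 / $7,617,570.60 = 2.5855.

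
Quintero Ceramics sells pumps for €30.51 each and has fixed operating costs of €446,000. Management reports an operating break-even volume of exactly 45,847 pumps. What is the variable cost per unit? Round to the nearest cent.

Contribution per unit must be FC / Q = €446,000 / 45,847 = €9.7280.
Hence VC = price − CM = €30.51 − €9.7280 = €20.78.

€20.78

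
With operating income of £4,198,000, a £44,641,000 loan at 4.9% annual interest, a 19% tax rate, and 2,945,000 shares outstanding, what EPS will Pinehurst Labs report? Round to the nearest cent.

£0.55

Interest = £2,187,409.00, so EBT = £4,198,000 − £2,187,409.00 = £2,010,591.00.
After tax at 19%: net income = £2,010,591.00 × 0.81 = £1,628,578.71.
EPS = £1,628,578.71 ÷ 2,945,000 = £0.55.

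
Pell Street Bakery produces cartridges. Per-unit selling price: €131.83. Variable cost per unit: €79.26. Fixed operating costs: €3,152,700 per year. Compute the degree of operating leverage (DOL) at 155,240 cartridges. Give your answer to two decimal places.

Contribution at this volume is 155,240 × €52.57 = €8,160,966.80.
Subtracting fixed costs: EBIT = €8,160,966.80 − €3,152,700 = €5,008,266.80.
So DOL = total CM / EBIT = €8,160,966.80 / €5,008,266.80 = 1.6295.

1.63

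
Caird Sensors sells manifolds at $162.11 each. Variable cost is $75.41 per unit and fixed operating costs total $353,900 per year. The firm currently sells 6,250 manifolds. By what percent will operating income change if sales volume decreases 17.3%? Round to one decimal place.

At 6,250 units, contribution = 6,250 × $86.70 = $541,875.00.
EBIT = $541,875.00 − $353,900 = $187,975.00.
So DOL = total CM / EBIT = $541,875.00 / $187,975.00 = 2.8827.
%ΔEBIT = DOL × %ΔSales = 2.8827 × -17.3% = -49.9%.

-49.9%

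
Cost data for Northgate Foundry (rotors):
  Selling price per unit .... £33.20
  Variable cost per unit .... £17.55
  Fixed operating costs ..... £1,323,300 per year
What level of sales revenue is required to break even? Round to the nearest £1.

£2,807,256

CM per unit = £33.20 − £17.55 = £15.65; CM ratio = £15.65 / £33.20 = 0.4714.
Break-even revenue = fixed costs × price ÷ CM = £1,323,300 × £33.20 ÷ £15.65 = £2,807,256.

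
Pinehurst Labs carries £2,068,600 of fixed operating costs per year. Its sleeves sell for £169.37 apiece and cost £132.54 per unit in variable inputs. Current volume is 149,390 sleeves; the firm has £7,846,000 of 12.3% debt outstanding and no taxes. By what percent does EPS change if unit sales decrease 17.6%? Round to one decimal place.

Total contribution margin = 149,390 × £36.83 = £5,502,033.70.
Operating income = contribution − fixed costs = £5,502,033.70 − £2,068,600 = £3,433,433.70.
Interest = £965,058.00, so EBIT − I = £2,468,375.70.
DCL = total CM / (EBIT − I) = £5,502,033.70 / £2,468,375.70 = 2.2290.
%ΔEPS = DCL × %ΔSales = 2.2290 × -17.6% = -39.2%.

-39.2%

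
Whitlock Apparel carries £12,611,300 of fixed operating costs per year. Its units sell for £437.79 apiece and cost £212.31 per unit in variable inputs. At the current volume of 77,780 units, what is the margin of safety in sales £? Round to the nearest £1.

£9,565,316

Unit CM = price − variable cost = £437.79 − £212.31 = £225.48. Break-even units = £12,611,300 ÷ £225.48 = 55,930.90; break-even revenue = 55,930.90 × £437.79 = £24,485,990.01.
Actual sales revenue = 77,780 × £437.79 = £34,051,306.20.
Margin of safety = £34,051,306.20 − £24,485,990.01 = £9,565,316.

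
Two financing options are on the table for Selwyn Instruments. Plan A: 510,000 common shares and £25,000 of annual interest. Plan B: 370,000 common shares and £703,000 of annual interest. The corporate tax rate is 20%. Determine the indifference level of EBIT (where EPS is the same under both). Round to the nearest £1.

Set EPS_A = EPS_B: (EBIT − £25,000)(1 − 0.20) ÷ 510,000 = (EBIT − £703,000)(1 − 0.20) ÷ 370,000.
The (1 − t) factor cancels: (EBIT − 25,000) × 370,000 = (EBIT − 703,000) × 510,000.
EBIT × (510,000 − 370,000) = 703,000 × 510,000 − 25,000 × 370,000 = 349,280,000,000, so EBIT = 349,280,000,000 ÷ 140,000 = 2,494,857.14.

£2,494,857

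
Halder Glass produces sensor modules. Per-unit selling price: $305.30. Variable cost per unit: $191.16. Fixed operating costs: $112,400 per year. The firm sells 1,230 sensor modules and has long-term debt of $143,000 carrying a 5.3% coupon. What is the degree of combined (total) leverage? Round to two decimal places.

Total contribution margin = 1,230 × $114.14 = $140,392.20.
Subtracting fixed costs: EBIT = $140,392.20 − $112,400 = $27,992.20. Interest = $7,579.00.
DOL = $140,392.20 ÷ $27,992.20 = 5.0154; DFL = $27,992.20 ÷ $20,413.20 = 1.3713.
DCL = DOL × DFL = 5.0154 × 1.3713 = 6.8776.

6.88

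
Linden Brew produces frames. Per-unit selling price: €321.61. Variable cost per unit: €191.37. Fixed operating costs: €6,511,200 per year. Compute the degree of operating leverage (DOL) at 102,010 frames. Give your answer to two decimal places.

At 102,010 units, contribution = 102,010 × €130.24 = €13,285,782.40.
Subtracting fixed costs: EBIT = €13,285,782.40 − €6,511,200 = €6,774,582.40.
Degree of operating leverage = €13,285,782.40 / €6,774,582.40 = 1.9611.

1.96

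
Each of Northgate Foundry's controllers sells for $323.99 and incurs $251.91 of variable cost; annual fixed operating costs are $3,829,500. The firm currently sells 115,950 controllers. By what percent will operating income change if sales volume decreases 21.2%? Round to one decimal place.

-39.1%

At 115,950 units, contribution = 115,950 × $72.08 = $8,357,676.00.
Subtracting fixed costs: EBIT = $8,357,676.00 − $3,829,500 = $4,528,176.00.
Degree of operating leverage = $8,357,676.00 / $4,528,176.00 = 1.8457.
%ΔEBIT = DOL × %ΔSales = 1.8457 × -21.2% = -39.1%.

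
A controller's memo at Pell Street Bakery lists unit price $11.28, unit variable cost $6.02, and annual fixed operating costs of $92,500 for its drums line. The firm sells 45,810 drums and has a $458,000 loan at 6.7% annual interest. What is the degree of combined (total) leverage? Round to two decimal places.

2.05

Total contribution margin = 45,810 × $5.26 = $240,960.60.
EBIT = $240,960.60 − $92,500 = $148,460.60. Interest = $30,686.00, so EBIT − I = $117,774.60.
Degree of total leverage = total CM / (EBIT − interest) = $240,960.60 / $117,774.60 = 2.0459.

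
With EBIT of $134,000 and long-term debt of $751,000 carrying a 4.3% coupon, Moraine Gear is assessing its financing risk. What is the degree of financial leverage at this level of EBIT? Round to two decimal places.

Interest = $32,293.00.
DFL = EBIT ÷ (EBIT − I) = $134,000 ÷ ($134,000 − $32,293.00) = $134,000 ÷ $101,707.00 = 1.3175.

1.32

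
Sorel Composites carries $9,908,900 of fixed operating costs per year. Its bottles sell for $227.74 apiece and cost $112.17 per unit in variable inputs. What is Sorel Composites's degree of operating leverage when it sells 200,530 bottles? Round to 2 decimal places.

At 200,530 units, contribution = 200,530 × $115.57 = $23,175,252.10.
Operating income = contribution − fixed costs = $23,175,252.10 − $9,908,900 = $13,266,352.10.
DOL = contribution ÷ EBIT = $23,175,252.10 ÷ $13,266,352.10 = 1.7469.

1.75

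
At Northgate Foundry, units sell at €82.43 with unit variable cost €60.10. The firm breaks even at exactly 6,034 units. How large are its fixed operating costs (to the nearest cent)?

Unit CM = price − variable cost = €82.43 − €60.10 = €22.33.
Fixed costs = break-even units × CM = 6,034 × €22.33 = €134,739.22.

€134,739.22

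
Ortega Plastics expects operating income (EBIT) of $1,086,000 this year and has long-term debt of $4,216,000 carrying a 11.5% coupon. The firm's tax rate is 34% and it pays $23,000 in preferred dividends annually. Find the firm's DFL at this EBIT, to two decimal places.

Interest = $484,840.00.
Preferred dividends grossed up pre-tax: $23,000 / (1 − 0.34) = $34,848.48.
DFL = EBIT ÷ [EBIT − I − D_p/(1−t)] = $1,086,000 ÷ [$1,086,000 − $484,840.00 − $34,848.48] = $1,086,000 ÷ $566,311.52 = 1.9177.

1.92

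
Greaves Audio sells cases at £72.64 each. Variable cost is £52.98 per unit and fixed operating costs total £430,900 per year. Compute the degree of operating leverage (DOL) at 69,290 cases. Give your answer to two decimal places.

1.46

At 69,290 units, contribution = 69,290 × £19.66 = £1,362,241.40.
EBIT = £1,362,241.40 − £430,900 = £931,341.40.
So DOL = total CM / EBIT = £1,362,241.40 / £931,341.40 = 1.4627.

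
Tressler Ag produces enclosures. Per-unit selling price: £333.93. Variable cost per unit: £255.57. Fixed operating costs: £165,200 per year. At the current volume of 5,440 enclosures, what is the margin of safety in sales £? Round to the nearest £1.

£1,112,582

Contribution margin per unit = £333.93 − £255.57 = £78.36. Break-even units = £165,200 ÷ £78.36 = 2,108.22; break-even revenue = 2,108.22 × £333.93 = £703,997.40.
Actual sales revenue = 5,440 × £333.93 = £1,816,579.20.
Margin of safety = £1,816,579.20 − £703,997.40 = £1,112,582.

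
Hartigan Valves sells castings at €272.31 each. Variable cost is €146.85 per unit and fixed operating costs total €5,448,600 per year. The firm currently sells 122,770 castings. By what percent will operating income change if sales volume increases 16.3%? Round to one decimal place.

At 122,770 units, contribution = 122,770 × €125.46 = €15,402,724.20.
Subtracting fixed costs: EBIT = €15,402,724.20 − €5,448,600 = €9,954,124.20.
Degree of operating leverage = €15,402,724.20 / €9,954,124.20 = 1.5474.
So EBIT moves 1.5474 × (+16.3%) = +25.2%.

+25.2%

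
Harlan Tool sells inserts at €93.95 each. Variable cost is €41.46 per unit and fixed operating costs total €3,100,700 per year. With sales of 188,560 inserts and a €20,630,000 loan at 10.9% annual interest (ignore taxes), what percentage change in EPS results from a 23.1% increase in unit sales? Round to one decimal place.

+50.3%

Total contribution margin = 188,560 × €52.49 = €9,897,514.40.
Subtracting fixed costs: EBIT = €9,897,514.40 − €3,100,700 = €6,796,814.40.
After interest of €2,248,670.00, pre-tax earnings = €4,548,144.40.
Degree of combined leverage = contribution ÷ (EBIT − I) = €9,897,514.40 ÷ €4,548,144.40 = 2.1762.
EPS therefore changes by 2.1762 × (+23.1%) = +50.3%.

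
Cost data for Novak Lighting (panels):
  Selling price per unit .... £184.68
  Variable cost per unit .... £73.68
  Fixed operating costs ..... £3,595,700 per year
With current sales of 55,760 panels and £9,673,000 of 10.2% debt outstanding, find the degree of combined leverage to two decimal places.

3.85

Contribution at this volume is 55,760 × £111.00 = £6,189,360.00.
EBIT = £6,189,360.00 − £3,595,700 = £2,593,660.00. Interest = £986,646.00.
DOL = £6,189,360.00 ÷ £2,593,660.00 = 2.3863; DFL = £2,593,660.00 ÷ £1,607,014.00 = 1.6140.
Combined leverage = 2.3863 × 1.6140 = 3.8515.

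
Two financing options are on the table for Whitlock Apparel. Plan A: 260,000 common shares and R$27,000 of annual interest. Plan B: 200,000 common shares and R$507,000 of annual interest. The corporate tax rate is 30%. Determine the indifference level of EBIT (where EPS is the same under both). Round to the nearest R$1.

Set EPS_A = EPS_B: (EBIT − R$27,000)(1 − 0.30) ÷ 260,000 = (EBIT − R$507,000)(1 − 0.30) ÷ 200,000.
The (1 − t) factor cancels: (EBIT − 27,000) × 200,000 = (EBIT − 507,000) × 260,000.
Solving, EBIT = (507,000·260,000 − 27,000·200,000) / (260,000 − 200,000) = 126,420,000,000 / 60,000 = 2,107,000.00.

R$2,107,000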